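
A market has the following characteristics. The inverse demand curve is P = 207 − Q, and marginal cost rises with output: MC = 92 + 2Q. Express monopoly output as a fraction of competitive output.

Q_m/Q_c = 0.75

The monopolist equates marginal revenue to marginal cost: 207 − 2Q = 92 + 2Q, so Q = 28.75. From demand, P = 178.25.
Competitive equilibrium sets price equal to marginal cost: 207 − Q = 92 + 2Q, so Q = 115/3 and P = 506/3.
Ratio Q_m/Q_c = 28.75/(115/3) = 0.75.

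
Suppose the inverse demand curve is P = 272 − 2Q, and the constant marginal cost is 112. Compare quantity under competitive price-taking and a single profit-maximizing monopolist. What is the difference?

Q falls by 40

Perfect competition: P = MC = 112, so 272 − 2Q = 112 and Q = 80.
A monopolist chooses Q where MR = MC. MR = 272 − 4Q; setting this equal to 112 gives Q = 40 and P = 192.
Change in quantity: 40 − 80 = −40.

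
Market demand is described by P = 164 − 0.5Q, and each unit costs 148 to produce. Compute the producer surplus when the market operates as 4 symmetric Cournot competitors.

PS = 81.92

Cournot with 4 identical firms: the symmetric best-response condition is 164 − 2.5q = 148. Each firm produces q = 6.4, total output Q = 25.6, price P = 151.2.
PS = (151.2 − 148)·25.6 = 81.92.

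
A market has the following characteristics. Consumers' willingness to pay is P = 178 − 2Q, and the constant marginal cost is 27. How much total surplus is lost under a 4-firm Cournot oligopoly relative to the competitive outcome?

Perfect competition: P = MC = 27, so 178 − 2Q = 27 and Q = 75.5.
With 4 symmetric Cournot firms, each firm's FOC gives 178 − 10q = 27, so q = 15.1, Q = 4·15.1 = 60.4, and P = 57.2.
DWL is the triangle between Q = 60.4 and Q = 75.5: ½·(75.5 − 60.4)·(57.2 − 27) = 228.01.

DWL = 228.01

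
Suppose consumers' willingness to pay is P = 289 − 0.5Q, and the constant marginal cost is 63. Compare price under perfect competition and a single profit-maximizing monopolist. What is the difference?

P rises by 113

Under competition P = MC = 63, so Q = (289 − 63)/0.5 = 452.
Monopoly sets MR = MC: 289 − Q = 63 ⇒ Q = 226, P = 289 − 0.5·226 = 176.
Change in price: 176 − 63 = 113.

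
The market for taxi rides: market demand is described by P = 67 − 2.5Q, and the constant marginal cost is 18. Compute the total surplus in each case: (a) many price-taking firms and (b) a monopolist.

Under competition P = MC = 18, so Q = (67 − 18)/2.5 = 19.6.
CS = ½·(67 − 18)·19.6 = 480.2; PS = (18 − 18)·19.6 = 0; TS = 480.2.
The monopolist equates marginal revenue to marginal cost: 67 − 5Q = 18, so Q = 9.8. From demand, P = 42.5.
CS = ½·(67 − 42.5)·9.8 = 120.05; PS = (42.5 − 18)·9.8 = 240.1; TS = 360.15.

Competition: TS = 480.2; Monopoly: TS = 360.15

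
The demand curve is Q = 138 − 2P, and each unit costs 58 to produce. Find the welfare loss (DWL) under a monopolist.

Inverting demand: P = 69 − 0.5Q.
Under competition P = MC = 58, so Q = (69 − 58)/0.5 = 22.
The monopolist equates marginal revenue to marginal cost: 69 − Q = 58, so Q = 11. From demand, P = 63.5.
DWL is the triangle between Q = 11 and Q = 22: ½·(22 − 11)·(63.5 − 58) = 30.25.

DWL = 30.25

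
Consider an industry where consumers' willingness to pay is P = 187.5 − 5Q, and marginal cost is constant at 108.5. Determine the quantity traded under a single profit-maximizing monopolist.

The monopolist equates marginal revenue to marginal cost: 187.5 − 10Q = 108.5, so Q = 7.9. From demand, P = 148.

Q = 7.9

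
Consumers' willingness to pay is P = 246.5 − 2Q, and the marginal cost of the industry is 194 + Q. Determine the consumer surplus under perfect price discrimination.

CS = 0

Under first-degree price discrimination the firm charges each unit its demand price and produces up to where P = MC, i.e. Q = 17.5. Consumer surplus is zero; producer surplus equals total surplus.
CS = 0.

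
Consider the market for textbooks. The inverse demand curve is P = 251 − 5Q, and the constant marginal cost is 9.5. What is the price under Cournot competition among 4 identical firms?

With 4 symmetric Cournot firms, each firm's FOC gives 251 − 25q = 9.5, so q = 9.66, Q = 4·9.66 = 38.64, and P = 57.8.

P = 57.8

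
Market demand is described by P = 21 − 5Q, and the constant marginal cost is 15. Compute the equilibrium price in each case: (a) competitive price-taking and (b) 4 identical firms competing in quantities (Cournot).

Competition: P = 15; Cournot: P = 16.2

Competitive firms price at marginal cost: P = 15, giving Q = 1.2.
Cournot with 4 identical firms: the symmetric best-response condition is 21 − 25q = 15. Each firm produces q = 0.24, total output Q = 0.96, price P = 16.2.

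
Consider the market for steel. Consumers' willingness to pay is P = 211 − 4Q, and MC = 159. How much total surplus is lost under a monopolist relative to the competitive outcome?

DWL = 84.5

Perfect competition: P = MC = 159, so 211 − 4Q = 159 and Q = 13.
Monopoly sets MR = MC: 211 − 8Q = 159 ⇒ Q = 6.5, P = 211 − 4·6.5 = 185.
DWL is the triangle between Q = 6.5 and Q = 13: ½·(13 − 6.5)·(185 − 159) = 84.5.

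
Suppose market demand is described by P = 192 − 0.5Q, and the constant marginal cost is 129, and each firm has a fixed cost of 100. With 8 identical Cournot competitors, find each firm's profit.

π_i = −2

In a 8-firm Cournot equilibrium, symmetry and the first-order condition give q = (192 − 129)/(4.5) = 14. So Q = 112 and P = 136.
Each firm's profit = (136 − 129)·14 − 100 = −2.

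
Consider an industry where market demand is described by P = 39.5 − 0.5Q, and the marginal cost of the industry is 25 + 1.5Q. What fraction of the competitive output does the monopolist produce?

The monopolist equates marginal revenue to marginal cost: 39.5 − Q = 25 + 1.5Q, so Q = 5.8. From demand, P = 36.6.
Competitive equilibrium sets price equal to marginal cost: 39.5 − 0.5Q = 25 + 1.5Q, so Q = 7.25 and P = 35.875.
Ratio Q_m/Q_c = 5.8/7.25 = 0.8.

Q_m/Q_c = 0.8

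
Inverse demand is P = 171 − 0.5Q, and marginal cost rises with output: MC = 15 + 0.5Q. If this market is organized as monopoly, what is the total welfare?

Monopoly sets MR = MC: 171 − Q = 15 + 0.5Q ⇒ Q = 104, P = 171 − 0.5·104 = 119.
CS = ½·(171 − 119)·104 = 2704; PS = (119·104 − 15·104 − ½·0.5·104²) = 8112; TS = 10816.

TS = 10816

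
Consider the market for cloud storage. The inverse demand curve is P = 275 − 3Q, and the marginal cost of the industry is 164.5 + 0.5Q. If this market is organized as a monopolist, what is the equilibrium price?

The monopolist equates marginal revenue to marginal cost: 275 − 6Q = 164.5 + 0.5Q, so Q = 17. From demand, P = 224.

P = 224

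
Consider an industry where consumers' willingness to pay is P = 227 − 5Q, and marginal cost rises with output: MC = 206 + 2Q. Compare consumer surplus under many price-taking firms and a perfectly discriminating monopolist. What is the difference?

Consumer surplus falls by 22.5

Under competition P = MC: 227 − 5Q = 206 + 2Q ⇒ Q = 3, P = 212.
CS = ½·(227 − 212)·3 = 22.5.
With perfect price discrimination, output is the efficient level Q = 3 (where demand meets MC), but every buyer pays their willingness to pay: CS = 0 and PS = total surplus.
CS = 0.
Change in consumer surplus: 0 − 22.5 = −22.5.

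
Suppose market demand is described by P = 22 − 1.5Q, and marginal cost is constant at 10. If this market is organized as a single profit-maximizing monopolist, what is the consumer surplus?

The monopolist equates marginal revenue to marginal cost: 22 − 3Q = 10, so Q = 4. From demand, P = 16.
CS = ½·(22 − 16)·4 = 12.

CS = 12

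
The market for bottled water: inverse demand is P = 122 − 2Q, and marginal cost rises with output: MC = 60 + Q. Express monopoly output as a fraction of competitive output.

Q_m/Q_c = 0.6

Monopoly sets MR = MC: 122 − 4Q = 60 + Q ⇒ Q = 12.4, P = 122 − 2·12.4 = 97.2.
Under competition P = MC: 122 − 2Q = 60 + Q ⇒ Q = 62/3, P = 242/3.
Ratio Q_m/Q_c = 12.4/(62/3) = 0.6.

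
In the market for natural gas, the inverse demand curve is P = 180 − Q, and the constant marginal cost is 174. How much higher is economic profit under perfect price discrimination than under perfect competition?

Perfect competition: P = MC = 174, so 180 − Q = 174 and Q = 6.
Profit = (174 − 174)·6 = 0.
With perfect price discrimination, output is the efficient level Q = 6 (where demand meets MC), but every buyer pays their willingness to pay: CS = 0 and PS = total surplus.
PS equals the full surplus area, 18. Profit = 18 = 18.
Change in economic profit: 18 − 0 = 18.

π rises by 18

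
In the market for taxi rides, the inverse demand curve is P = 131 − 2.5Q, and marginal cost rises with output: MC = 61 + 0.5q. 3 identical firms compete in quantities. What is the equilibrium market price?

P = 81

Cournot with 3 identical firms: the symmetric best-response condition is 131 − 10q = 61 + 0.5q. Each firm produces q = 20/3, total output Q = 20, price P = 81.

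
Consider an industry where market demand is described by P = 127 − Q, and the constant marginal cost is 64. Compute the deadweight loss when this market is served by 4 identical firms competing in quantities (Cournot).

Perfect competition: P = MC = 64, so 127 − Q = 64 and Q = 63.
With 4 symmetric Cournot firms, each firm's FOC gives 127 − 5q = 64, so q = 12.6, Q = 4·12.6 = 50.4, and P = 76.6.
DWL is the triangle between Q = 50.4 and Q = 63: ½·(63 − 50.4)·(76.6 − 64) = 79.38.

DWL = 79.38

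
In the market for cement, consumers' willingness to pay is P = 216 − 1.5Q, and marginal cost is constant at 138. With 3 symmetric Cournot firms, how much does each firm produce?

q_i = 13

With 3 symmetric Cournot firms, each firm's FOC gives 216 − 6q = 138, so q = 13, Q = 3·13 = 39, and P = 157.5.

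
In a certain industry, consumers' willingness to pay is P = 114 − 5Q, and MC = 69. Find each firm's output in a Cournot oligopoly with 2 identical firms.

q_i = 3

Cournot with 2 identical firms: the symmetric best-response condition is 114 − 15q = 69. Each firm produces q = 3, total output Q = 6, price P = 84.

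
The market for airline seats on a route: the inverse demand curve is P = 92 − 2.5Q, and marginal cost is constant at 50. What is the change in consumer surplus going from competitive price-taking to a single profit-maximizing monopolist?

Competitive firms price at marginal cost: P = 50, giving Q = 16.8.
CS = ½·(92 − 50)·16.8 = 352.8.
A monopolist chooses Q where MR = MC. MR = 92 − 5Q; setting this equal to 50 gives Q = 8.4 and P = 71.
CS = ½·(92 − 71)·8.4 = 88.2.
Change in consumer surplus: 88.2 − 352.8 = −264.6.

Consumer surplus falls by 264.6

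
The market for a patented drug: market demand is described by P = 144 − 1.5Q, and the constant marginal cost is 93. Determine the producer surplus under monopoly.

The monopolist equates marginal revenue to marginal cost: 144 − 3Q = 93, so Q = 17. From demand, P = 118.5.
PS = (118.5 − 93)·17 = 433.5.

PS = 433.5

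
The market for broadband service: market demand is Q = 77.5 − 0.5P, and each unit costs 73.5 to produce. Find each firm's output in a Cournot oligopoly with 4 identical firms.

Inverting demand: P = 155 − 2Q.
In a 4-firm Cournot equilibrium, symmetry and the first-order condition give q = (155 − 73.5)/(10) = 8.15. So Q = 32.6 and P = 89.8.

q_i = 8.15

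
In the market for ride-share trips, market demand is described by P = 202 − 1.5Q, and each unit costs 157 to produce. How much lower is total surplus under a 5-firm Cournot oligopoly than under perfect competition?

TS falls by 18.75

Competitive firms price at marginal cost: P = 157, giving Q = 30.
CS = ½·(202 − 157)·30 = 675; PS = (157 − 157)·30 = 0; TS = 675.
With 5 symmetric Cournot firms, each firm's FOC gives 202 − 9q = 157, so q = 5, Q = 5·5 = 25, and P = 164.5.
CS = ½·(202 − 164.5)·25 = 468.75; PS = (164.5 − 157)·25 = 187.5; TS = 656.25.
Change in total surplus: 656.25 − 675 = −18.75.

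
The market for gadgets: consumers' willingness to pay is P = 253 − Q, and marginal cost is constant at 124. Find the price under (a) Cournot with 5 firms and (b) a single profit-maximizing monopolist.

Cournot: P = 145.5; Monopoly: P = 188.5

With 5 symmetric Cournot firms, each firm's FOC gives 253 − 6q = 124, so q = 21.5, Q = 5·21.5 = 107.5, and P = 145.5.
A monopolist chooses Q where MR = MC. MR = 253 − 2Q; setting this equal to 124 gives Q = 64.5 and P = 188.5.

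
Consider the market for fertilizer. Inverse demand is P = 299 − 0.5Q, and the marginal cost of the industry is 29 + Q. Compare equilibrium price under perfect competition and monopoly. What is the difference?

Competitive equilibrium sets price equal to marginal cost: 299 − 0.5Q = 29 + Q, so Q = 180 and P = 209.
Monopoly sets MR = MC: 299 − Q = 29 + Q ⇒ Q = 135, P = 299 − 0.5·135 = 231.5.
Change in equilibrium price: 231.5 − 209 = 22.5.

P rises by 22.5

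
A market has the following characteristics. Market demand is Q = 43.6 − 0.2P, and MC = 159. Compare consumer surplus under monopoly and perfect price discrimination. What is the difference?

CS falls by 87.025

Inverting demand: P = 218 − 5Q.
A monopolist chooses Q where MR = MC. MR = 218 − 10Q; setting this equal to 159 gives Q = 5.9 and P = 188.5.
CS = ½·(218 − 188.5)·5.9 = 87.025.
With perfect price discrimination, output is the efficient level Q = 11.8 (where demand meets MC), but every buyer pays their willingness to pay: CS = 0 and PS = total surplus.
CS = 0.
Change in consumer surplus: 0 − 87.025 = −87.025.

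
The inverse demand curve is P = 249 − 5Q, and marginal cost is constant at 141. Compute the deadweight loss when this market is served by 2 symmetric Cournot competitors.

DWL = 129.6

Under competition P = MC = 141, so Q = (249 − 141)/5 = 21.6.
Cournot with 2 identical firms: the symmetric best-response condition is 249 − 15q = 141. Each firm produces q = 7.2, total output Q = 14.4, price P = 177.
DWL is the triangle between Q = 14.4 and Q = 21.6: ½·(21.6 − 14.4)·(177 − 141) = 129.6.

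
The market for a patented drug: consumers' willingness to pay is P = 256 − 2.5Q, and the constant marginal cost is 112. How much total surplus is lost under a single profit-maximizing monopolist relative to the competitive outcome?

Competitive firms price at marginal cost: P = 112, giving Q = 57.6.
Monopoly sets MR = MC: 256 − 5Q = 112 ⇒ Q = 28.8, P = 256 − 2.5·28.8 = 184.
DWL is the triangle between Q = 28.8 and Q = 57.6: ½·(57.6 − 28.8)·(184 − 112) = 1036.8.

DWL = 1036.8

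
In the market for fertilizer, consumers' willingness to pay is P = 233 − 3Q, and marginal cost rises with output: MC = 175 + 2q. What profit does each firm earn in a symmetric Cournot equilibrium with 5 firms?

Cournot with 5 identical firms: the symmetric best-response condition is 233 − 18q = 175 + 2q. Each firm produces q = 2.9, total output Q = 14.5, price P = 189.5.
Each firm's profit = 189.5·2.9 − (175·2.9 + ½·2·2.9²) = 33.64.

π_i = 33.64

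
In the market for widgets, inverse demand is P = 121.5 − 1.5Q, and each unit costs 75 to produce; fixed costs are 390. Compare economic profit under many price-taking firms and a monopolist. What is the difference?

Economic profit rises by 360.375

Under competition P = MC = 75, so Q = (121.5 − 75)/1.5 = 31.
Profit = (75 − 75)·31 − 390 = −390.
The monopolist equates marginal revenue to marginal cost: 121.5 − 3Q = 75, so Q = 15.5. From demand, P = 98.25.
Profit = (98.25 − 75)·15.5 − 390 = −29.625.
Change in economic profit: −29.625 − −390 = 360.375.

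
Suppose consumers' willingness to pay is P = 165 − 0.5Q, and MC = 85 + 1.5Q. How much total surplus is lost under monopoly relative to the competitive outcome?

Under competition P = MC: 165 − 0.5Q = 85 + 1.5Q ⇒ Q = 40, P = 145.
The monopolist equates marginal revenue to marginal cost: 165 − Q = 85 + 1.5Q, so Q = 32. From demand, P = 149.
CS = ½·(165 − 145)·40 = 400; PS = (145·40 − 85·40 − ½·1.5·40²) = 1200; TS = 1600.
CS = ½·(165 − 149)·32 = 256; PS = (149·32 − 85·32 − ½·1.5·32²) = 1280; TS = 1536.
DWL = 1600 − 1536 = 64.

DWL = 64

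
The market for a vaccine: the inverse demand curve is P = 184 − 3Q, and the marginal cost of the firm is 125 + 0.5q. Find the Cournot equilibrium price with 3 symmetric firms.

In a 3-firm Cournot equilibrium, symmetry and the first-order condition give q = (184 − 125)/(12.5) = 4.72. So Q = 14.16 and P = 141.52.

P = 141.52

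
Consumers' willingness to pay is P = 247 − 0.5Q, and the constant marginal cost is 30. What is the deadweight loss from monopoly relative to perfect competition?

Competitive firms price at marginal cost: P = 30, giving Q = 434.
A monopolist chooses Q where MR = MC. MR = 247 − Q; setting this equal to 30 gives Q = 217 and P = 138.5.
DWL is the triangle between Q = 217 and Q = 434: ½·(434 − 217)·(138.5 − 30) = 11772.25.

DWL = 11772.25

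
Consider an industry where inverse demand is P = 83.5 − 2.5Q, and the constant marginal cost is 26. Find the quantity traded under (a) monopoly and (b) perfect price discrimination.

Monopoly: Q = 11.5; Perfect PD: Q = 23

A monopolist chooses Q where MR = MC. MR = 83.5 − 5Q; setting this equal to 26 gives Q = 11.5 and P = 54.75.
A perfectly discriminating monopolist sells every unit with P(Q) ≥ MC(Q), so output equals the competitive quantity Q = 23. Each buyer pays their reservation price, so CS = 0 and the firm captures all surplus.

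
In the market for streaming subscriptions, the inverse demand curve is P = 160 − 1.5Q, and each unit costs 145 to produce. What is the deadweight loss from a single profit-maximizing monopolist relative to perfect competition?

Competitive firms price at marginal cost: P = 145, giving Q = 10.
Monopoly sets MR = MC: 160 − 3Q = 145 ⇒ Q = 5, P = 160 − 1.5·5 = 152.5.
DWL is the triangle between Q = 5 and Q = 10: ½·(10 − 5)·(152.5 − 145) = 18.75.

DWL = 18.75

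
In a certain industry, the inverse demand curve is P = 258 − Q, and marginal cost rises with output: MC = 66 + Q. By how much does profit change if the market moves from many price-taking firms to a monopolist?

Profit rises by 1536

Competitive equilibrium sets price equal to marginal cost: 258 − Q = 66 + Q, so Q = 96 and P = 162.
Profit = 162·96 − (66·96 + ½·1·96²) = 4608.
A monopolist chooses Q where MR = MC. MR = 258 − 2Q; setting this equal to 66 + Q gives Q = 64 and P = 194.
Profit = 194·64 − (66·64 + ½·1·64²) = 6144.
Change in profit: 6144 − 4608 = 1536.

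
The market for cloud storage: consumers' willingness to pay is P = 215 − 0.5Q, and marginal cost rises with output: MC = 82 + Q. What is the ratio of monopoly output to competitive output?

A monopolist chooses Q where MR = MC. MR = 215 − Q; setting this equal to 82 + Q gives Q = 66.5 and P = 181.75.
Competitive equilibrium sets price equal to marginal cost: 215 − 0.5Q = 82 + Q, so Q = 266/3 and P = 512/3.
Ratio Q_m/Q_c = 66.5/(266/3) = 0.75.

Q_m/Q_c = 0.75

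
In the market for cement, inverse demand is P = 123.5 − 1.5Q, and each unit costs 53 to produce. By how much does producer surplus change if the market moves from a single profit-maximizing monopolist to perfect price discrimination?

A monopolist chooses Q where MR = MC. MR = 123.5 − 3Q; setting this equal to 53 gives Q = 23.5 and P = 88.25.
PS = (88.25 − 53)·23.5 = 828.375.
Under first-degree price discrimination the firm charges each unit its demand price and produces up to where P = MC, i.e. Q = 47. Consumer surplus is zero; producer surplus equals total surplus.
PS = ½·(123.5 − 53)·47 = 1656.75.
Change in producer surplus: 1656.75 − 828.375 = 828.375.

Producer surplus rises by 828.375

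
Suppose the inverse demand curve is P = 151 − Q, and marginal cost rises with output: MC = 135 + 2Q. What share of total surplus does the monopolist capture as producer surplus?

A monopolist chooses Q where MR = MC. MR = 151 − 2Q; setting this equal to 135 + 2Q gives Q = 4 and P = 147.
CS = ½·(151 − 147)·4 = 8.
PS = P·Q − VC(Q) = 147·4 − (135·4 + ½·2·4²) = 32.
Share captured = PS/TS = 32/40 = 0.8.

PS/TS = 0.8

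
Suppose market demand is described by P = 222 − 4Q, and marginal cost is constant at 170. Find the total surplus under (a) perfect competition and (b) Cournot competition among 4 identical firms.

Perfect competition: P = MC = 170, so 222 − 4Q = 170 and Q = 13.
CS = ½·(222 − 170)·13 = 338; PS = (170 − 170)·13 = 0; TS = 338.
Cournot with 4 identical firms: the symmetric best-response condition is 222 − 20q = 170. Each firm produces q = 2.6, total output Q = 10.4, price P = 180.4.
CS = ½·(222 − 180.4)·10.4 = 216.32; PS = (180.4 − 170)·10.4 = 108.16; TS = 324.48.

Competition: TS = 338; Cournot: TS = 324.48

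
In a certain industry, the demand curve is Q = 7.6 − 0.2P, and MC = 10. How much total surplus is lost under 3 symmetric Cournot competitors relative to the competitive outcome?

Inverting demand: P = 38 − 5Q.
Competitive firms price at marginal cost: P = 10, giving Q = 5.6.
In a 3-firm Cournot equilibrium, symmetry and the first-order condition give q = (38 − 10)/(20) = 1.4. So Q = 4.2 and P = 17.
DWL is the triangle between Q = 4.2 and Q = 5.6: ½·(5.6 − 4.2)·(17 − 10) = 4.9.

DWL = 4.9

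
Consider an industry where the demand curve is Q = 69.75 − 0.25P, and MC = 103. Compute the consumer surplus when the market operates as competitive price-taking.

Inverting demand: P = 279 − 4Q.
Perfect competition: P = MC = 103, so 279 − 4Q = 103 and Q = 44.
CS = ½·(279 − 103)·44 = 3872.

CS = 3872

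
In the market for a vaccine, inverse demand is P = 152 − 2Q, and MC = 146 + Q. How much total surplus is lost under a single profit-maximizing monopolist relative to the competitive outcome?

Under competition P = MC: 152 − 2Q = 146 + Q ⇒ Q = 2, P = 148.
Monopoly sets MR = MC: 152 − 4Q = 146 + Q ⇒ Q = 1.2, P = 152 − 2·1.2 = 149.6.
CS = ½·(152 − 148)·2 = 4; PS = (148·2 − 146·2 − ½·1·2²) = 2; TS = 6.
CS = ½·(152 − 149.6)·1.2 = 1.44; PS = (149.6·1.2 − 146·1.2 − ½·1·1.2²) = 3.6; TS = 5.04.
DWL = 6 − 5.04 = 0.96.

DWL = 0.96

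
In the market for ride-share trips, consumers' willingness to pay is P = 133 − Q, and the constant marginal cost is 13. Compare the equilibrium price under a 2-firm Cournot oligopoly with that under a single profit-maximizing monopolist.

In a 2-firm Cournot equilibrium, symmetry and the first-order condition give q = (133 − 13)/(3) = 40. So Q = 80 and P = 53.
Monopoly sets MR = MC: 133 − 2Q = 13 ⇒ Q = 60, P = 133 − 60 = 73.

Cournot: P = 53; Monopoly: P = 73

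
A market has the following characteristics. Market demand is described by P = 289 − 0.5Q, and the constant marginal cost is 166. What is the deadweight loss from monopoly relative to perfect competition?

DWL = 3782.25

Competitive firms price at marginal cost: P = 166, giving Q = 246.
A monopolist chooses Q where MR = MC. MR = 289 − Q; setting this equal to 166 gives Q = 123 and P = 227.5.
DWL is the triangle between Q = 123 and Q = 246: ½·(246 − 123)·(227.5 − 166) = 3782.25.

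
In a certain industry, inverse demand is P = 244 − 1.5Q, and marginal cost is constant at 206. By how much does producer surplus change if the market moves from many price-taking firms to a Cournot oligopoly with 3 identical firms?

Perfect competition: P = MC = 206, so 244 − 1.5Q = 206 and Q = 76/3.
PS = (206 − 206)·76/3 = 0.
In a 3-firm Cournot equilibrium, symmetry and the first-order condition give q = (244 − 206)/(6) = 19/3. So Q = 19 and P = 215.5.
PS = (215.5 − 206)·19 = 180.5.
Change in producer surplus: 180.5 − 0 = 180.5.

Producer surplus rises by 180.5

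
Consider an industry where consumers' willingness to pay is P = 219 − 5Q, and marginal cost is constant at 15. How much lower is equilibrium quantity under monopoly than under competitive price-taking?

Q falls by 20.4

Competitive firms price at marginal cost: P = 15, giving Q = 40.8.
A monopolist chooses Q where MR = MC. MR = 219 − 10Q; setting this equal to 15 gives Q = 20.4 and P = 117.
Change in equilibrium quantity: 20.4 − 40.8 = −20.4.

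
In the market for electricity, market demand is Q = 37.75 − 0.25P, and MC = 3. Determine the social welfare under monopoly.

Inverting demand: P = 151 − 4Q.
Monopoly sets MR = MC: 151 − 8Q = 3 ⇒ Q = 18.5, P = 151 − 4·18.5 = 77.
CS = ½·(151 − 77)·18.5 = 684.5; PS = (77 − 3)·18.5 = 1369; TS = 2053.5.

TS = 2053.5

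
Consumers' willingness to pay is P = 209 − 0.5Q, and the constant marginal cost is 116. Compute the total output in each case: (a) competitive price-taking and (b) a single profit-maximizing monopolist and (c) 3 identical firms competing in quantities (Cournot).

Competition: Q = 186; Monopoly: Q = 93; Cournot: Q = 139.5

Perfect competition: P = MC = 116, so 209 − 0.5Q = 116 and Q = 186.
A monopolist chooses Q where MR = MC. MR = 209 − Q; setting this equal to 116 gives Q = 93 and P = 162.5.
In a 3-firm Cournot equilibrium, symmetry and the first-order condition give q = (209 − 116)/(2) = 46.5. So Q = 139.5 and P = 139.25.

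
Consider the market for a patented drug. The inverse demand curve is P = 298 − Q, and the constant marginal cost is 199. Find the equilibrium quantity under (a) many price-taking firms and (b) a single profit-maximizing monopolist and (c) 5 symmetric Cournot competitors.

Competition: Q = 99; Monopoly: Q = 49.5; Cournot: Q = 82.5

Under competition P = MC = 199, so Q = (298 − 199)/1 = 99.
The monopolist equates marginal revenue to marginal cost: 298 − 2Q = 199, so Q = 49.5. From demand, P = 248.5.
Cournot with 5 identical firms: the symmetric best-response condition is 298 − 6q = 199. Each firm produces q = 16.5, total output Q = 82.5, price P = 215.5.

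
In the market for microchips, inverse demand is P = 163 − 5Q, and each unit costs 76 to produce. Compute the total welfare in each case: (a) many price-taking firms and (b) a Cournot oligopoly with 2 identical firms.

Competitive firms price at marginal cost: P = 76, giving Q = 17.4.
CS = ½·(163 − 76)·17.4 = 756.9; PS = (76 − 76)·17.4 = 0; TS = 756.9.
Cournot with 2 identical firms: the symmetric best-response condition is 163 − 15q = 76. Each firm produces q = 5.8, total output Q = 11.6, price P = 105.
CS = ½·(163 − 105)·11.6 = 336.4; PS = (105 − 76)·11.6 = 336.4; TS = 672.8.

Competition: TS = 756.9; Cournot: TS = 672.8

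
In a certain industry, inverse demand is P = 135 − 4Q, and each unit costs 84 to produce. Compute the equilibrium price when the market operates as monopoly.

P = 109.5

Monopoly sets MR = MC: 135 − 8Q = 84 ⇒ Q = 6.375, P = 135 − 4·6.375 = 109.5.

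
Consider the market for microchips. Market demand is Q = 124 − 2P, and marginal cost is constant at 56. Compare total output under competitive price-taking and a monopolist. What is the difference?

Total output falls by 6

Inverting demand: P = 62 − 0.5Q.
Competitive firms price at marginal cost: P = 56, giving Q = 12.
Monopoly sets MR = MC: 62 − Q = 56 ⇒ Q = 6, P = 62 − 0.5·6 = 59.
Change in total output: 6 − 12 = −6.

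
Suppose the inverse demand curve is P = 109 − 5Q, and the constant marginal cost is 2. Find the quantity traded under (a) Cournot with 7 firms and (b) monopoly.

Cournot: Q = 18.725; Monopoly: Q = 10.7

Cournot with 7 identical firms: the symmetric best-response condition is 109 − 40q = 2. Each firm produces q = 2.675, total output Q = 18.725, price P = 15.375.
A monopolist chooses Q where MR = MC. MR = 109 − 10Q; setting this equal to 2 gives Q = 10.7 and P = 55.5.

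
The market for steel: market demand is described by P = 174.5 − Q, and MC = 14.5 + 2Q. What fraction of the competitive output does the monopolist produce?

Monopoly sets MR = MC: 174.5 − 2Q = 14.5 + 2Q ⇒ Q = 40, P = 174.5 − 40 = 134.5.
Under competition P = MC: 174.5 − Q = 14.5 + 2Q ⇒ Q = 160/3, P = 727/6.
Ratio Q_m/Q_c = 40/(160/3) = 0.75.

Q_m/Q_c = 0.75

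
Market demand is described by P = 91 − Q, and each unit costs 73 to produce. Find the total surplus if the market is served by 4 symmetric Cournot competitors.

In a 4-firm Cournot equilibrium, symmetry and the first-order condition give q = (91 − 73)/(5) = 3.6. So Q = 14.4 and P = 76.6.
CS = ½·(91 − 76.6)·14.4 = 103.68; PS = (76.6 − 73)·14.4 = 51.84; TS = 155.52.

TS = 155.52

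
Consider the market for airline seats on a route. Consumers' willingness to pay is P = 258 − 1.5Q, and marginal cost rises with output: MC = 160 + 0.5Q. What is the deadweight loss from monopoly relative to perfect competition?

DWL = 441

Competitive equilibrium sets price equal to marginal cost: 258 − 1.5Q = 160 + 0.5Q, so Q = 49 and P = 184.5.
Monopoly sets MR = MC: 258 − 3Q = 160 + 0.5Q ⇒ Q = 28, P = 258 − 1.5·28 = 216.
CS = ½·(258 − 184.5)·49 = 1800.75; PS = (184.5·49 − 160·49 − ½·0.5·49²) = 600.25; TS = 2401.
CS = ½·(258 − 216)·28 = 588; PS = (216·28 − 160·28 − ½·0.5·28²) = 1372; TS = 1960.
DWL = 2401 − 1960 = 441.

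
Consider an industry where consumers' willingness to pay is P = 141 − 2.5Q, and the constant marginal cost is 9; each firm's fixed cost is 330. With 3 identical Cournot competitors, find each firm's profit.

With 3 symmetric Cournot firms, each firm's FOC gives 141 − 10q = 9, so q = 13.2, Q = 3·13.2 = 39.6, and P = 42.
Each firm's profit = (42 − 9)·13.2 − 330 = 105.6.

π_i = 105.6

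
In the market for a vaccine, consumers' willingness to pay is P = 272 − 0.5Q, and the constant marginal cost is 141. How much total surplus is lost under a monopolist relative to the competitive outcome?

DWL = 4290.25

Perfect competition: P = MC = 141, so 272 − 0.5Q = 141 and Q = 262.
Monopoly sets MR = MC: 272 − Q = 141 ⇒ Q = 131, P = 272 − 0.5·131 = 206.5.
DWL is the triangle between Q = 131 and Q = 262: ½·(262 − 131)·(206.5 − 141) = 4290.25.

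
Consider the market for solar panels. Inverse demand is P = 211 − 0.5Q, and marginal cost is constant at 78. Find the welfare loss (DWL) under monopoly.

DWL = 4422.25

Under competition P = MC = 78, so Q = (211 − 78)/0.5 = 266.
Monopoly sets MR = MC: 211 − Q = 78 ⇒ Q = 133, P = 211 − 0.5·133 = 144.5.
DWL is the triangle between Q = 133 and Q = 266: ½·(266 − 133)·(144.5 − 78) = 4422.25.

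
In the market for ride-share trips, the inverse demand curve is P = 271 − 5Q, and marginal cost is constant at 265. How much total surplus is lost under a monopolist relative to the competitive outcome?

DWL = 0.9

Competitive firms price at marginal cost: P = 265, giving Q = 1.2.
The monopolist equates marginal revenue to marginal cost: 271 − 10Q = 265, so Q = 0.6. From demand, P = 268.
DWL is the triangle between Q = 0.6 and Q = 1.2: ½·(1.2 − 0.6)·(268 − 265) = 0.9.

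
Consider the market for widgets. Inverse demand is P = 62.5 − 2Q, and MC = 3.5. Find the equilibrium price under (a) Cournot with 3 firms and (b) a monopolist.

With 3 symmetric Cournot firms, each firm's FOC gives 62.5 − 8q = 3.5, so q = 7.375, Q = 3·7.375 = 22.125, and P = 18.25.
A monopolist chooses Q where MR = MC. MR = 62.5 − 4Q; setting this equal to 3.5 gives Q = 14.75 and P = 33.

Cournot: P = 18.25; Monopoly: P = 33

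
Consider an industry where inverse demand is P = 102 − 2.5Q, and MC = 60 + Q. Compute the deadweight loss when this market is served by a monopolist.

Under competition P = MC: 102 − 2.5Q = 60 + Q ⇒ Q = 12, P = 72.
The monopolist equates marginal revenue to marginal cost: 102 − 5Q = 60 + Q, so Q = 7. From demand, P = 84.5.
CS = ½·(102 − 72)·12 = 180; PS = (72·12 − 60·12 − ½·1·12²) = 72; TS = 252.
CS = ½·(102 − 84.5)·7 = 61.25; PS = (84.5·7 − 60·7 − ½·1·7²) = 147; TS = 208.25.
DWL = 252 − 208.25 = 43.75.

DWL = 43.75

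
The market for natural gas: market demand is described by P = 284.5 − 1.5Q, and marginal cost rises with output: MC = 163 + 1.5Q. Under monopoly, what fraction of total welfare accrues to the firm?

Monopoly sets MR = MC: 284.5 − 3Q = 163 + 1.5Q ⇒ Q = 27, P = 284.5 − 1.5·27 = 244.
CS = ½·(284.5 − 244)·27 = 546.75.
PS = P·Q − VC(Q) = 244·27 − (163·27 + ½·1.5·27²) = 1640.25.
Share captured = PS/TS = 1640.25/2187 = 0.75.

PS/TS = 0.75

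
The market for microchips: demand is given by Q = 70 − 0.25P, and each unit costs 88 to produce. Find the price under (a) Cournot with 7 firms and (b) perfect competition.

Inverting demand: P = 280 − 4Q.
Cournot with 7 identical firms: the symmetric best-response condition is 280 − 32q = 88. Each firm produces q = 6, total output Q = 42, price P = 112.
Perfect competition: P = MC = 88, so 280 − 4Q = 88 and Q = 48.

Cournot: P = 112; Competition: P = 88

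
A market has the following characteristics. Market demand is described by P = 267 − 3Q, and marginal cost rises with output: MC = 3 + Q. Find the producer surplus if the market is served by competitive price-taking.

Under competition P = MC: 267 − 3Q = 3 + Q ⇒ Q = 66, P = 69.
PS = P·Q − VC(Q) = 69·66 − (3·66 + ½·1·66²) = 2178.

PS = 2178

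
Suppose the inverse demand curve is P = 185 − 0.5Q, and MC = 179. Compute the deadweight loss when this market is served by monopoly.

Under competition P = MC = 179, so Q = (185 − 179)/0.5 = 12.
Monopoly sets MR = MC: 185 − Q = 179 ⇒ Q = 6, P = 185 − 0.5·6 = 182.
DWL is the triangle between Q = 6 and Q = 12: ½·(12 − 6)·(182 − 179) = 9.

DWL = 9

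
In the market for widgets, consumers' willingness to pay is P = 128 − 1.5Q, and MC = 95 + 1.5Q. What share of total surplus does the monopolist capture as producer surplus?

PS/TS = 0.75

The monopolist equates marginal revenue to marginal cost: 128 − 3Q = 95 + 1.5Q, so Q = 22/3. From demand, P = 117.
CS = ½·(128 − 117)·22/3 = 121/3.
PS = P·Q − VC(Q) = 117·22/3 − (95·22/3 + ½·1.5·(22/3)²) = 121.
Share captured = PS/TS = 121/(484/3) = 0.75.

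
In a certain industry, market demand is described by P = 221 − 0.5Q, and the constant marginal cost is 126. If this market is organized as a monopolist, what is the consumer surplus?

A monopolist chooses Q where MR = MC. MR = 221 − Q; setting this equal to 126 gives Q = 95 and P = 173.5.
CS = ½·(221 − 173.5)·95 = 2256.25.

CS = 2256.25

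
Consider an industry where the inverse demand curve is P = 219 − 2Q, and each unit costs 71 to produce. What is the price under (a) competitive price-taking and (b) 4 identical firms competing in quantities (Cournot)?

Under competition P = MC = 71, so Q = (219 − 71)/2 = 74.
Cournot with 4 identical firms: the symmetric best-response condition is 219 − 10q = 71. Each firm produces q = 14.8, total output Q = 59.2, price P = 100.6.

Competition: P = 71; Cournot: P = 100.6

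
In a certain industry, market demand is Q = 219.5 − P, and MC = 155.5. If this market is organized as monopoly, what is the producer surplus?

PS = 1024

Inverting demand: P = 219.5 − Q.
The monopolist equates marginal revenue to marginal cost: 219.5 − 2Q = 155.5, so Q = 32. From demand, P = 187.5.
PS = (187.5 − 155.5)·32 = 1024.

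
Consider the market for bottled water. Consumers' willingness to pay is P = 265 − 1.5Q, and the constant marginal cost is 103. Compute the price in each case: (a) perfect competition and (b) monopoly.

Perfect competition: P = MC = 103, so 265 − 1.5Q = 103 and Q = 108.
A monopolist chooses Q where MR = MC. MR = 265 − 3Q; setting this equal to 103 gives Q = 54 and P = 184.

Competition: P = 103; Monopoly: P = 184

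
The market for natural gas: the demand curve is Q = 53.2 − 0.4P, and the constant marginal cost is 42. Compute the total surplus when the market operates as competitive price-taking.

TS = 1656.2

Inverting demand: P = 133 − 2.5Q.
Under competition P = MC = 42, so Q = (133 − 42)/2.5 = 36.4.
CS = ½·(133 − 42)·36.4 = 1656.2; PS = (42 − 42)·36.4 = 0; TS = 1656.2.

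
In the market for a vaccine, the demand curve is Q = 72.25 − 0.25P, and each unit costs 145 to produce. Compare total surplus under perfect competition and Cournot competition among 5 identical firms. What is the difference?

TS falls by 72

Inverting demand: P = 289 − 4Q.
Competitive firms price at marginal cost: P = 145, giving Q = 36.
CS = ½·(289 − 145)·36 = 2592; PS = (145 − 145)·36 = 0; TS = 2592.
Cournot with 5 identical firms: the symmetric best-response condition is 289 − 24q = 145. Each firm produces q = 6, total output Q = 30, price P = 169.
CS = ½·(289 − 169)·30 = 1800; PS = (169 − 145)·30 = 720; TS = 2520.
Change in total surplus: 2520 − 2592 = −72.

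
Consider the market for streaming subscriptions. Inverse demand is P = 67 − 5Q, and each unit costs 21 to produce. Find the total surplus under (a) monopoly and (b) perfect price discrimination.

Monopoly sets MR = MC: 67 − 10Q = 21 ⇒ Q = 4.6, P = 67 − 5·4.6 = 44.
CS = ½·(67 − 44)·4.6 = 52.9; PS = (44 − 21)·4.6 = 105.8; TS = 158.7.
Under first-degree price discrimination the firm charges each unit its demand price and produces up to where P = MC, i.e. Q = 9.2. Consumer surplus is zero; producer surplus equals total surplus.
TS = 211.6 (equal to competitive TS).

Monopoly: TS = 158.7; Perfect PD: TS = 211.6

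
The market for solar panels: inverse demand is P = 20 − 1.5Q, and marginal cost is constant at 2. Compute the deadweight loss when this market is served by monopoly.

Under competition P = MC = 2, so Q = (20 − 2)/1.5 = 12.
A monopolist chooses Q where MR = MC. MR = 20 − 3Q; setting this equal to 2 gives Q = 6 and P = 11.
DWL is the triangle between Q = 6 and Q = 12: ½·(12 − 6)·(11 − 2) = 27.

DWL = 27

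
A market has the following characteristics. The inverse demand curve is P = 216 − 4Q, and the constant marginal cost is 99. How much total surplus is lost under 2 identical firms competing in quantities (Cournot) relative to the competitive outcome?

DWL = 190.125

Under competition P = MC = 99, so Q = (216 − 99)/4 = 29.25.
With 2 symmetric Cournot firms, each firm's FOC gives 216 − 12q = 99, so q = 9.75, Q = 2·9.75 = 19.5, and P = 138.
DWL is the triangle between Q = 19.5 and Q = 29.25: ½·(29.25 − 19.5)·(138 − 99) = 190.125.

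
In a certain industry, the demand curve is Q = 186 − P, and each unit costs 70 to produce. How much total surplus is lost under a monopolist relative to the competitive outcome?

Inverting demand: P = 186 − Q.
Under competition P = MC = 70, so Q = (186 − 70)/1 = 116.
A monopolist chooses Q where MR = MC. MR = 186 − 2Q; setting this equal to 70 gives Q = 58 and P = 128.
DWL is the triangle between Q = 58 and Q = 116: ½·(116 − 58)·(128 − 70) = 1682.

DWL = 1682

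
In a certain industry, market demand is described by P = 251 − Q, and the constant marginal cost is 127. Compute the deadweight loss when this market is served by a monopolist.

Competitive firms price at marginal cost: P = 127, giving Q = 124.
The monopolist equates marginal revenue to marginal cost: 251 − 2Q = 127, so Q = 62. From demand, P = 189.
DWL is the triangle between Q = 62 and Q = 124: ½·(124 − 62)·(189 − 127) = 1922.

DWL = 1922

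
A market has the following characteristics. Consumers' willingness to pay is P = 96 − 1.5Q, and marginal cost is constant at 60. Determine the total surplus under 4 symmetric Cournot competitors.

TS = 414.72

In a 4-firm Cournot equilibrium, symmetry and the first-order condition give q = (96 − 60)/(7.5) = 4.8. So Q = 19.2 and P = 67.2.
CS = ½·(96 − 67.2)·19.2 = 276.48; PS = (67.2 − 60)·19.2 = 138.24; TS = 414.72.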